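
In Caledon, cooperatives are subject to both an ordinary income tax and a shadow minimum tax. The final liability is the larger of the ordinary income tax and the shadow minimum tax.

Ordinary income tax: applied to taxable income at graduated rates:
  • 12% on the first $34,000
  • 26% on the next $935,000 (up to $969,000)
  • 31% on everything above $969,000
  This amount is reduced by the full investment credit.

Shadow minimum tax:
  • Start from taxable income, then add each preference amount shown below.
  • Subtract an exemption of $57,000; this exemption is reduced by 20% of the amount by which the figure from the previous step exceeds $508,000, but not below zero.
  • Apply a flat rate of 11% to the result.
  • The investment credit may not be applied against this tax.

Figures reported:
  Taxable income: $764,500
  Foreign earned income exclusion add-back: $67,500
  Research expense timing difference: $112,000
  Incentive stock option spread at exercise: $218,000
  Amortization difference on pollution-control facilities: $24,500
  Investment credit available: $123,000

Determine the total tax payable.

$130,515

Ordinary income tax:
  $34,000 × 12% = $4,080
  $730,500 × 26% = $189,930
  → $194,010
  Less investment credit $123,000 → $71,010

Shadow minimum tax:
  Adjusted income: $764,500 + $67,500 + $112,000 + $218,000 + $24,500 = $1,186,500
  Exemption: 20% × ($1,186,500 − $508,000) = $135,700 ≥ $57,000, so the exemption is fully phased out
  Base: $1,186,500 − $0 = $1,186,500
  $1,186,500 × 11% = $130,515

$130,515 > $71,010, so the shadow minimum tax is the binding amount.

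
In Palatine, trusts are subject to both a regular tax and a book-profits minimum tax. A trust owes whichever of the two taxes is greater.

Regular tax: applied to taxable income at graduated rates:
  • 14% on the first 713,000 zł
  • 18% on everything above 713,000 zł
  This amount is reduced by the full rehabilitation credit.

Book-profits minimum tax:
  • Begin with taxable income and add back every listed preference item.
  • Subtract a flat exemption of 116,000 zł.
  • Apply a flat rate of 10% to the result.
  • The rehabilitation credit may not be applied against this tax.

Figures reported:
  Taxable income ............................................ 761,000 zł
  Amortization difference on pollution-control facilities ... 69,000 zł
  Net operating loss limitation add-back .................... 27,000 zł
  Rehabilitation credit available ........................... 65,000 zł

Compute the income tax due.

74,100 zł

Book-profits minimum tax:
  Adjusted income: 761,000 zł + 69,000 zł + 27,000 zł = 857,000 zł
  Less exemption 116,000 zł → base 741,000 zł
  741,000 zł × 10% = 74,100 zł

Regular tax:
  713,000 zł × 14% = 99,820 zł
  48,000 zł × 18% = 8,640 zł
  → 108,460 zł
  Less rehabilitation credit 65,000 zł → 43,460 zł

74,100 zł > 43,460 zł, so the book-profits minimum tax is the binding amount.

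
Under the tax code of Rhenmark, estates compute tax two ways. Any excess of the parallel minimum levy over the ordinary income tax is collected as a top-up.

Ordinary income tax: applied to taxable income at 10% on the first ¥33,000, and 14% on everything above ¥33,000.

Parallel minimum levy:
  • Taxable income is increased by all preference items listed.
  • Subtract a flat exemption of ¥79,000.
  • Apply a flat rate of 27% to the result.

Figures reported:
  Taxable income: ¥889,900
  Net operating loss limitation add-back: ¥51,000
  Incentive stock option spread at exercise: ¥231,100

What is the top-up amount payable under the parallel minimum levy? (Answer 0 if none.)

¥171,844

Parallel minimum levy:
  Adjusted income: ¥889,900 + ¥51,000 + ¥231,100 = ¥1,172,000
  Less exemption ¥79,000 → base ¥1,093,000
  ¥1,093,000 × 27% = ¥295,110

Ordinary income tax:
  ¥33,000 × 10% = ¥3,300
  ¥856,900 × 14% = ¥119,966
  → ¥123,266

Excess of parallel minimum levy over ordinary income tax: ¥295,110 − ¥123,266 = ¥171,844.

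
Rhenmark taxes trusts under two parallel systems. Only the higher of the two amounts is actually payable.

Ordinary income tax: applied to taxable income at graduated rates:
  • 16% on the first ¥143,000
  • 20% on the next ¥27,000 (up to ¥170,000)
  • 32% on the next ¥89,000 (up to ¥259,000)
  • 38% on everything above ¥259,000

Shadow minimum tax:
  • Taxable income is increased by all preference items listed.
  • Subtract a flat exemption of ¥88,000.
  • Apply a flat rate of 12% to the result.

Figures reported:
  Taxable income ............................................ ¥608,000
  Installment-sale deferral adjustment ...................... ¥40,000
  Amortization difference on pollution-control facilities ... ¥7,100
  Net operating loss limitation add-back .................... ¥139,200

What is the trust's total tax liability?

Ordinary income tax:
  ¥143,000 × 16% = ¥22,880
  ¥27,000 × 20% = ¥5,400
  ¥89,000 × 32% = ¥28,480
  ¥349,000 × 38% = ¥132,620
  → ¥189,380

Shadow minimum tax:
  Adjusted income: ¥608,000 + ¥40,000 + ¥7,100 + ¥139,200 = ¥794,300
  Less exemption ¥88,000 → base ¥706,300
  ¥706,300 × 12% = ¥84,756

¥189,380 > ¥84,756, so the ordinary income tax governs.

¥189,380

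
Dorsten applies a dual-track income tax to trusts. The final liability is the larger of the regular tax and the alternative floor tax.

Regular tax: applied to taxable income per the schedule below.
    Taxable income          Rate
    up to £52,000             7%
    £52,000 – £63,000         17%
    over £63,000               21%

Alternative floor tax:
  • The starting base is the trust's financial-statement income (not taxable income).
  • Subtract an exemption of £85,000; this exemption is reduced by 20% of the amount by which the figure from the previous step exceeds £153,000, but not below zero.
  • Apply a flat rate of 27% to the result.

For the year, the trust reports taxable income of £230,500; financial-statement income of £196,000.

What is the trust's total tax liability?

£40,685

Regular tax:
  £52,000 × 7% = £3,640
  £11,000 × 17% = £1,870
  £167,500 × 21% = £35,175
  → £40,685

Alternative floor tax:
  Base (financial-statement income): £196,000
  Exemption: £85,000 − 20% × (£196,000 − £153,000) = £85,000 − £8,600 = £76,400
  Base: £196,000 − £76,400 = £119,600
  £119,600 × 27% = £32,292

£40,685 > £32,292, so the regular tax governs.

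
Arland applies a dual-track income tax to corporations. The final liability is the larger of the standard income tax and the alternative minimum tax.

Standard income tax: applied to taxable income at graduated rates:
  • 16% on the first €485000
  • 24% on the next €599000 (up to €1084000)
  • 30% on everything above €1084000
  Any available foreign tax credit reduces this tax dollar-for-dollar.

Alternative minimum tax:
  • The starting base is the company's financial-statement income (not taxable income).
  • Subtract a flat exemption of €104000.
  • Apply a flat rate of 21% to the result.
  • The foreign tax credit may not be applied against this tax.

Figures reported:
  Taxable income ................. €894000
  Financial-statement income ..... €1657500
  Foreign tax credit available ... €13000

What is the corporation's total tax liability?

€326235

Standard income tax:
  €485000 × 16% = €77600
  €409000 × 24% = €98160
  → €175760
  Less foreign tax credit €13000 → €162760

Alternative minimum tax:
  Base (financial-statement income): €1657500
  Less exemption €104000 → base €1553500
  €1553500 × 21% = €326235

€326235 > €162760, so the alternative minimum tax is the binding amount.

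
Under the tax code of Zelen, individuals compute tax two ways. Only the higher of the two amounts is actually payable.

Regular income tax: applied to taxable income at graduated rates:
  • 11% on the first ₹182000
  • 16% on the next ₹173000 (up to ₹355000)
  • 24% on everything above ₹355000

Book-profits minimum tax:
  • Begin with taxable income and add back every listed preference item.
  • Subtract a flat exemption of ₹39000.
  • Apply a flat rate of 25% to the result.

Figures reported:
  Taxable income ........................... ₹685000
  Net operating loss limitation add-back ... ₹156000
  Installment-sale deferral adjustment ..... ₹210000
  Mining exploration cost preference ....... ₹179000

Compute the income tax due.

Regular income tax:
  ₹182000 × 11% = ₹20020
  ₹173000 × 16% = ₹27680
  ₹330000 × 24% = ₹79200
  → ₹126900

Book-profits minimum tax:
  Adjusted income: ₹685000 + ₹156000 + ₹210000 + ₹179000 = ₹1230000
  Less exemption ₹39000 → base ₹1191000
  ₹1191000 × 25% = ₹297750

₹297750 > ₹126900, so the book-profits minimum tax is the binding amount.

₹297750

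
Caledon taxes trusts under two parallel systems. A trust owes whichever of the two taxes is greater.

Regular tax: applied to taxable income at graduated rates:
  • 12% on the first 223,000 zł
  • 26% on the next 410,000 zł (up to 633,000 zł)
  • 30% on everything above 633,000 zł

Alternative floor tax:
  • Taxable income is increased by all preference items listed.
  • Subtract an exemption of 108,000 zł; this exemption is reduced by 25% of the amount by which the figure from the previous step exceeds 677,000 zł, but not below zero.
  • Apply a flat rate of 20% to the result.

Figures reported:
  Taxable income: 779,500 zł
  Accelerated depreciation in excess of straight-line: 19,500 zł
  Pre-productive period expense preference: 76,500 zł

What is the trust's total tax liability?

177,310 zł

Regular tax:
  223,000 zł × 12% = 26,760 zł
  410,000 zł × 26% = 106,600 zł
  146,500 zł × 30% = 43,950 zł
  → 177,310 zł

Alternative floor tax:
  Adjusted income: 779,500 zł + 19,500 zł + 76,500 zł = 875,500 zł
  Exemption: 108,000 zł − 25% × (875,500 zł − 677,000 zł) = 108,000 zł − 49,625 zł = 58,375 zł
  Base: 875,500 zł − 58,375 zł = 817,125 zł
  817,125 zł × 20% = 163,425 zł

177,310 zł > 163,425 zł, so the regular tax governs.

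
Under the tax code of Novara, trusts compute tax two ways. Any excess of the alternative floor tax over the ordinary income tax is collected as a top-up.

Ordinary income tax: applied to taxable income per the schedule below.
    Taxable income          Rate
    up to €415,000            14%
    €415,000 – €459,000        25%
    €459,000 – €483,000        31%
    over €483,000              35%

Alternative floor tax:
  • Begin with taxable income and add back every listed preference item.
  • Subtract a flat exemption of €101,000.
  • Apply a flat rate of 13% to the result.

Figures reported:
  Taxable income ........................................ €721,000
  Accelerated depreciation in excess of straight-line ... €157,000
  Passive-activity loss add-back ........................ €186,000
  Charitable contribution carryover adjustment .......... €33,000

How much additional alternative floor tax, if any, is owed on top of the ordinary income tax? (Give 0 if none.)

€0

Ordinary income tax:
  €415,000 × 14% = €58,100
  €44,000 × 25% = €11,000
  €24,000 × 31% = €7,440
  €238,000 × 35% = €83,300
  → €159,840

Alternative floor tax:
  Adjusted income: €721,000 + €157,000 + €186,000 + €33,000 = €1,097,000
  Less exemption €101,000 → base €996,000
  €996,000 × 13% = €129,480

€129,480 ≤ €159,840, so no add-on is due.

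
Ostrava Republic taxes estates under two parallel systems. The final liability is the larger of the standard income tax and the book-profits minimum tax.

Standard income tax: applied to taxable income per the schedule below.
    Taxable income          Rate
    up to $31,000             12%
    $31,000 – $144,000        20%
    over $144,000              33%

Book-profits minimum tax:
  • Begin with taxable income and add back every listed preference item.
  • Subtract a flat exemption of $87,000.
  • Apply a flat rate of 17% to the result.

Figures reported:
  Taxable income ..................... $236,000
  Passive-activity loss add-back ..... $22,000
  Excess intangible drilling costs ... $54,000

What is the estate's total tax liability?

$56,680

Standard income tax:
  $31,000 × 12% = $3,720
  $113,000 × 20% = $22,600
  $92,000 × 33% = $30,360
  → $56,680

Book-profits minimum tax:
  Adjusted income: $236,000 + $22,000 + $54,000 = $312,000
  Less exemption $87,000 → base $225,000
  $225,000 × 17% = $38,250

$56,680 > $38,250, so the standard income tax governs.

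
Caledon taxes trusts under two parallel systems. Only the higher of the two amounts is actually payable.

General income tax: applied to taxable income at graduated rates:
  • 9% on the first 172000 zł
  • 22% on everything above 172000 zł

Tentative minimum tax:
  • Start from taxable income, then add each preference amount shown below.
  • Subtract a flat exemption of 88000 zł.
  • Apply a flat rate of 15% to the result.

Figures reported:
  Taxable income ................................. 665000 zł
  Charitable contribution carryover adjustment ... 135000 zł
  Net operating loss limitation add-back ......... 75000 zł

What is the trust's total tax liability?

123940 zł

General income tax:
  172000 zł × 9% = 15480 zł
  493000 zł × 22% = 108460 zł
  → 123940 zł

Tentative minimum tax:
  Adjusted income: 665000 zł + 135000 zł + 75000 zł = 875000 zł
  Less exemption 88000 zł → base 787000 zł
  787000 zł × 15% = 118050 zł

123940 zł > 118050 zł, so the general income tax governs.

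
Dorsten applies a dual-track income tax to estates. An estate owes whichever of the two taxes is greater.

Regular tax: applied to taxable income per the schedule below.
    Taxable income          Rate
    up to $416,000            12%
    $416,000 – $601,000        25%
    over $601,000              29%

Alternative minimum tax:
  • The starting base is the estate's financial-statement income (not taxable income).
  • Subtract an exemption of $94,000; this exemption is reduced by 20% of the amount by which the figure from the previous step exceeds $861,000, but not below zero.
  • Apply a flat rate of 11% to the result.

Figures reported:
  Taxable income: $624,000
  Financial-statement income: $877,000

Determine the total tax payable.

Regular tax:
  $416,000 × 12% = $49,920
  $185,000 × 25% = $46,250
  $23,000 × 29% = $6,670
  → $102,840

Alternative minimum tax:
  Base (financial-statement income): $877,000
  Exemption: $94,000 − 20% × ($877,000 − $861,000) = $94,000 − $3,200 = $90,800
  Base: $877,000 − $90,800 = $786,200
  $786,200 × 11% = $86,482

$102,840 > $86,482, so the regular tax governs.

$102,840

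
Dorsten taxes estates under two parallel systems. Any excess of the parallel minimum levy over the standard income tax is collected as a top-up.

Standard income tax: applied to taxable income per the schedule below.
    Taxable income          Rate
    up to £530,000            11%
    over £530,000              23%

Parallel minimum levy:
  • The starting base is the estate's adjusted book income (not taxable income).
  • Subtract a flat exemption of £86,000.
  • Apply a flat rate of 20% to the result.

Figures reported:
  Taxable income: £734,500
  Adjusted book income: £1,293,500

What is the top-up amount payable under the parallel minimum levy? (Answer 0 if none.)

Standard income tax:
  £530,000 × 11% = £58,300
  £204,500 × 23% = £47,035
  → £105,335

Parallel minimum levy:
  Base (adjusted book income): £1,293,500
  Less exemption £86,000 → base £1,207,500
  £1,207,500 × 20% = £241,500

Excess of parallel minimum levy over standard income tax: £241,500 − £105,335 = £136,165.

£136,165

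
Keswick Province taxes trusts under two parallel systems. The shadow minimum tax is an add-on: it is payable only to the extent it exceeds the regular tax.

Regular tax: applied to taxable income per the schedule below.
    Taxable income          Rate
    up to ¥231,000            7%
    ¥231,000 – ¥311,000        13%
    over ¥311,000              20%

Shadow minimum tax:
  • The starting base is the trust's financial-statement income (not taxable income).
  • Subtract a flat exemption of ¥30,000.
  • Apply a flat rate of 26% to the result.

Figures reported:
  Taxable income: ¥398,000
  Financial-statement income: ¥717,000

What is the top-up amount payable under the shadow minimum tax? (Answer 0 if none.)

¥134,650

Regular tax:
  ¥231,000 × 7% = ¥16,170
  ¥80,000 × 13% = ¥10,400
  ¥87,000 × 20% = ¥17,400
  → ¥43,970

Shadow minimum tax:
  Base (financial-statement income): ¥717,000
  Less exemption ¥30,000 → base ¥687,000
  ¥687,000 × 26% = ¥178,620

Excess of shadow minimum tax over regular tax: ¥178,620 − ¥43,970 = ¥134,650.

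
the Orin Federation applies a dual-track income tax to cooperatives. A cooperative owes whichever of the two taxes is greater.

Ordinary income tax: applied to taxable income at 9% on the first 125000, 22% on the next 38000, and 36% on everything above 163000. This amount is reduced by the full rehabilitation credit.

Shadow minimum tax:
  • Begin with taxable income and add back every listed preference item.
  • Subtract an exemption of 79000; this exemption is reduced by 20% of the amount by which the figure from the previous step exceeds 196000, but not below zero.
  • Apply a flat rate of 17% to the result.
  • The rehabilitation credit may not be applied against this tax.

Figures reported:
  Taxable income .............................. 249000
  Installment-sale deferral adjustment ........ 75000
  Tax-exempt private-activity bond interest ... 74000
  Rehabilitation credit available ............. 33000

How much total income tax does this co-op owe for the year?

Shadow minimum tax:
  Adjusted income: 249000 + 75000 + 74000 = 398000
  Exemption: 79000 − 20% × (398000 − 196000) = 79000 − 40400 = 38600
  Base: 398000 − 38600 = 359400
  359400 × 17% = 61098

Ordinary income tax:
  125000 × 9% = 11250
  38000 × 22% = 8360
  86000 × 36% = 30960
  → 50570
  Less rehabilitation credit 33000 → 17570

61098 > 17570, so the shadow minimum tax is the binding amount.

61098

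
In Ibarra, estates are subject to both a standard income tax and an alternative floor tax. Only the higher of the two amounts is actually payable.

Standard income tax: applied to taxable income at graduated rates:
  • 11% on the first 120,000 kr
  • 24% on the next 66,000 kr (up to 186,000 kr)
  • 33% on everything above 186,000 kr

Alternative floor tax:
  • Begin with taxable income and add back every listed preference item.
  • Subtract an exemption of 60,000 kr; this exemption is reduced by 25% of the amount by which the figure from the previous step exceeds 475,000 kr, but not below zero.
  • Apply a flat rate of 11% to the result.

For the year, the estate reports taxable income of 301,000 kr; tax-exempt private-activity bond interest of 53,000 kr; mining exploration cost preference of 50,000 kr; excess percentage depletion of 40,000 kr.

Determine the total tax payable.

Standard income tax:
  120,000 kr × 11% = 13,200 kr
  66,000 kr × 24% = 15,840 kr
  115,000 kr × 33% = 37,950 kr
  → 66,990 kr

Alternative floor tax:
  Adjusted income: 301,000 kr + 53,000 kr + 50,000 kr + 40,000 kr = 444,000 kr
  Exemption: 444,000 kr ≤ 475,000 kr, so full 60,000 kr applies
  Base: 444,000 kr − 60,000 kr = 384,000 kr
  384,000 kr × 11% = 42,240 kr

66,990 kr > 42,240 kr, so the standard income tax governs.

66,990 kr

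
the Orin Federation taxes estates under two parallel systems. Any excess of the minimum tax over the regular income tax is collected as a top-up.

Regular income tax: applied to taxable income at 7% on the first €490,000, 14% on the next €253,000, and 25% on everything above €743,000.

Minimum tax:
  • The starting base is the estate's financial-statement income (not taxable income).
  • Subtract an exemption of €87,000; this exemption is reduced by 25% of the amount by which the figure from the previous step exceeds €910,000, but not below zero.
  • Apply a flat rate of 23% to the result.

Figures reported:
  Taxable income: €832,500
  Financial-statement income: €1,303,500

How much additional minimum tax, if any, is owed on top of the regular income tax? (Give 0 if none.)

€207,710

Minimum tax:
  Base (financial-statement income): €1,303,500
  Exemption: 25% × (€1,303,500 − €910,000) = €98,375 ≥ €87,000, so the exemption is fully phased out
  Base: €1,303,500 − €0 = €1,303,500
  €1,303,500 × 23% = €299,805

Regular income tax:
  €490,000 × 7% = €34,300
  €253,000 × 14% = €35,420
  €89,500 × 25% = €22,375
  → €92,095

Excess of minimum tax over regular income tax: €299,805 − €92,095 = €207,710.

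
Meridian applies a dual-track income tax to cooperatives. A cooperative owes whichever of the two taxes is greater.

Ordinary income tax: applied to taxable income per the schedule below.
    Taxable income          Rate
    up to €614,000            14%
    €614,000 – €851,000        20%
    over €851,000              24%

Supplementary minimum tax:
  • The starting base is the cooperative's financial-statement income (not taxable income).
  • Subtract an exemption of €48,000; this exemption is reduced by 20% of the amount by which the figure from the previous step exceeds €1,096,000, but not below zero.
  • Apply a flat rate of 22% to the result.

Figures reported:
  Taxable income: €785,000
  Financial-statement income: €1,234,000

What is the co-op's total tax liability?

Supplementary minimum tax:
  Base (financial-statement income): €1,234,000
  Exemption: €48,000 − 20% × (€1,234,000 − €1,096,000) = €48,000 − €27,600 = €20,400
  Base: €1,234,000 − €20,400 = €1,213,600
  €1,213,600 × 22% = €266,992

Ordinary income tax:
  €614,000 × 14% = €85,960
  €171,000 × 20% = €34,200
  → €120,160

€266,992 > €120,160, so the supplementary minimum tax is the binding amount.

€266,992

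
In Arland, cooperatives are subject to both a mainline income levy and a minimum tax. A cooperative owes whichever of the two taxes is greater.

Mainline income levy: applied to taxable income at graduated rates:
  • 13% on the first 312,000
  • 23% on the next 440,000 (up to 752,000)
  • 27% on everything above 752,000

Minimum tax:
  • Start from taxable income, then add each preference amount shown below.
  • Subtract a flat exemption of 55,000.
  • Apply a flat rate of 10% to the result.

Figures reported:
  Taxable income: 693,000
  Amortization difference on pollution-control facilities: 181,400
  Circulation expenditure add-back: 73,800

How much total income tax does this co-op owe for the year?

Minimum tax:
  Adjusted income: 693,000 + 181,400 + 73,800 = 948,200
  Less exemption 55,000 → base 893,200
  893,200 × 10% = 89,320

Mainline income levy:
  312,000 × 13% = 40,560
  381,000 × 23% = 87,630
  → 128,190

128,190 > 89,320, so the mainline income levy governs.

128,190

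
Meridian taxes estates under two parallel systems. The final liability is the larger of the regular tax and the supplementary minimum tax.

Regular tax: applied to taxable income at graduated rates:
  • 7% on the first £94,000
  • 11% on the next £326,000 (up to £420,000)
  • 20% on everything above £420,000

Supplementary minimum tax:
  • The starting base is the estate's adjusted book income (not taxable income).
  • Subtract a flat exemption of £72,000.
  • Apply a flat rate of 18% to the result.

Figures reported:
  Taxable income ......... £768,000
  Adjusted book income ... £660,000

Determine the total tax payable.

£112,040

Supplementary minimum tax:
  Base (adjusted book income): £660,000
  Less exemption £72,000 → base £588,000
  £588,000 × 18% = £105,840

Regular tax:
  £94,000 × 7% = £6,580
  £326,000 × 11% = £35,860
  £348,000 × 20% = £69,600
  → £112,040

£112,040 > £105,840, so the regular tax governs.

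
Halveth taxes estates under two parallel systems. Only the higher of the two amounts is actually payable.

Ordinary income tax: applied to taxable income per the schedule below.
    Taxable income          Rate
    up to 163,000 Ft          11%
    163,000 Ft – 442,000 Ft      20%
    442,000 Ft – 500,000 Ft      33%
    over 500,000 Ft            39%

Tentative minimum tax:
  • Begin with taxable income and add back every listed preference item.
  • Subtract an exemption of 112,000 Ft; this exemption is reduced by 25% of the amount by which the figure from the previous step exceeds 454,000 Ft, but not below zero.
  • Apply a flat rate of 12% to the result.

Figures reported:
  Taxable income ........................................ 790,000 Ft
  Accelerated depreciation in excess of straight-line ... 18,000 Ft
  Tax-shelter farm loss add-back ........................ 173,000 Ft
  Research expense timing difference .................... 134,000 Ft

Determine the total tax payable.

205,970 Ft

Ordinary income tax:
  163,000 Ft × 11% = 17,930 Ft
  279,000 Ft × 20% = 55,800 Ft
  58,000 Ft × 33% = 19,140 Ft
  290,000 Ft × 39% = 113,100 Ft
  → 205,970 Ft

Tentative minimum tax:
  Adjusted income: 790,000 Ft + 18,000 Ft + 173,000 Ft + 134,000 Ft = 1,115,000 Ft
  Exemption: 25% × (1,115,000 Ft − 454,000 Ft) = 165,250 Ft ≥ 112,000 Ft, so the exemption is fully phased out
  Base: 1,115,000 Ft − 0 Ft = 1,115,000 Ft
  1,115,000 Ft × 12% = 133,800 Ft

205,970 Ft > 133,800 Ft, so the ordinary income tax governs.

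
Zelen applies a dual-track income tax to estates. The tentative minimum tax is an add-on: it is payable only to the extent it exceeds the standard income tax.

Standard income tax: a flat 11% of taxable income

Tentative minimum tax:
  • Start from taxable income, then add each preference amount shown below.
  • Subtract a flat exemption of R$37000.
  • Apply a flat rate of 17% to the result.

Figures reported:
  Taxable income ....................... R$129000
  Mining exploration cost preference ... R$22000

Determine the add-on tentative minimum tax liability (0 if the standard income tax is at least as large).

R$5190

Tentative minimum tax:
  Adjusted income: R$129000 + R$22000 = R$151000
  Less exemption R$37000 → base R$114000
  R$114000 × 17% = R$19380

Standard income tax:
  R$129000 × 11% = R$14190

Excess of tentative minimum tax over standard income tax: R$19380 − R$14190 = R$5190.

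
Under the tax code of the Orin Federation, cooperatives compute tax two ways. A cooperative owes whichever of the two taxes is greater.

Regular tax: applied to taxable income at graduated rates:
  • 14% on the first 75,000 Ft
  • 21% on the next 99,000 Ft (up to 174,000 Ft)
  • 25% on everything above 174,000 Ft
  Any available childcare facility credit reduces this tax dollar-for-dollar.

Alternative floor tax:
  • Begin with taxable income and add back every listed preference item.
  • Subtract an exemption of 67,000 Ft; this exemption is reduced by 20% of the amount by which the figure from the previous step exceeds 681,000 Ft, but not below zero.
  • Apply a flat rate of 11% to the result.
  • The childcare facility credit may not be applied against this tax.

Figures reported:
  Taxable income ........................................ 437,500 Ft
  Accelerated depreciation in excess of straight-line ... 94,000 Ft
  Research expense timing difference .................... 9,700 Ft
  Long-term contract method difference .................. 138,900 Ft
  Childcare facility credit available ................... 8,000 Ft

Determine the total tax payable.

Alternative floor tax:
  Adjusted income: 437,500 Ft + 94,000 Ft + 9,700 Ft + 138,900 Ft = 680,100 Ft
  Exemption: 680,100 Ft ≤ 681,000 Ft, so full 67,000 Ft applies
  Base: 680,100 Ft − 67,000 Ft = 613,100 Ft
  613,100 Ft × 11% = 67,441 Ft

Regular tax:
  75,000 Ft × 14% = 10,500 Ft
  99,000 Ft × 21% = 20,790 Ft
  263,500 Ft × 25% = 65,875 Ft
  → 97,165 Ft
  Less childcare facility credit 8,000 Ft → 89,165 Ft

89,165 Ft > 67,441 Ft, so the regular tax governs.

89,165 Ft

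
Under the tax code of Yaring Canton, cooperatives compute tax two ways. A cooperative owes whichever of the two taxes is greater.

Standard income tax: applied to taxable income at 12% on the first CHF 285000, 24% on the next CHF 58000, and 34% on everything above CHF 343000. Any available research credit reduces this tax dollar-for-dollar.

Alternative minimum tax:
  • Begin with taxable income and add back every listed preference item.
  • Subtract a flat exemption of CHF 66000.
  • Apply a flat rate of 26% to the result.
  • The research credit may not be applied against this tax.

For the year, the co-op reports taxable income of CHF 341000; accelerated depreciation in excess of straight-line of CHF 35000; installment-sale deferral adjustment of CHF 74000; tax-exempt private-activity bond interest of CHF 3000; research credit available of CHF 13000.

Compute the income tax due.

CHF 100620

Alternative minimum tax:
  Adjusted income: CHF 341000 + CHF 35000 + CHF 74000 + CHF 3000 = CHF 453000
  Less exemption CHF 66000 → base CHF 387000
  CHF 387000 × 26% = CHF 100620

Standard income tax:
  CHF 285000 × 12% = CHF 34200
  CHF 56000 × 24% = CHF 13440
  → CHF 47640
  Less research credit CHF 13000 → CHF 34640

CHF 100620 > CHF 34640, so the alternative minimum tax is the binding amount.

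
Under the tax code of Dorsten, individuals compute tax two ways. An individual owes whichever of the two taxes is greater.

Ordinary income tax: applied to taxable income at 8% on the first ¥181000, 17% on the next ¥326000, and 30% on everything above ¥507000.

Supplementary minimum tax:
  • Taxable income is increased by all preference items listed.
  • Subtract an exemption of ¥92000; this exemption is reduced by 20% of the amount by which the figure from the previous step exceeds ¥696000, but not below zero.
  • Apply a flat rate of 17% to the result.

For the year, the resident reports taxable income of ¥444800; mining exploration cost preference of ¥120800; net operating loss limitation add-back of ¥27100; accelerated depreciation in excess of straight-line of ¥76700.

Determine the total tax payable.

Ordinary income tax:
  ¥181000 × 8% = ¥14480
  ¥263800 × 17% = ¥44846
  → ¥59326

Supplementary minimum tax:
  Adjusted income: ¥444800 + ¥120800 + ¥27100 + ¥76700 = ¥669400
  Exemption: ¥669400 ≤ ¥696000, so full ¥92000 applies
  Base: ¥669400 − ¥92000 = ¥577400
  ¥577400 × 17% = ¥98158

¥98158 > ¥59326, so the supplementary minimum tax is the binding amount.

¥98158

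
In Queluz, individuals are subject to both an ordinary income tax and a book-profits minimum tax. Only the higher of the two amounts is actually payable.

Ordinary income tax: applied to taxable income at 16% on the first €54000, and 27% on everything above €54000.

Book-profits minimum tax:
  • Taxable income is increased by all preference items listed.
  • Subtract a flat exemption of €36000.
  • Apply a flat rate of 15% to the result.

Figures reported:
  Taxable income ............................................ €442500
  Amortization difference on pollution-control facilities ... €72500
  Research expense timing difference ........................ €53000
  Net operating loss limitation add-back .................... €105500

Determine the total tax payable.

Ordinary income tax:
  €54000 × 16% = €8640
  €388500 × 27% = €104895
  → €113535

Book-profits minimum tax:
  Adjusted income: €442500 + €72500 + €53000 + €105500 = €673500
  Less exemption €36000 → base €637500
  €637500 × 15% = €95625

€113535 > €95625, so the ordinary income tax governs.

€113535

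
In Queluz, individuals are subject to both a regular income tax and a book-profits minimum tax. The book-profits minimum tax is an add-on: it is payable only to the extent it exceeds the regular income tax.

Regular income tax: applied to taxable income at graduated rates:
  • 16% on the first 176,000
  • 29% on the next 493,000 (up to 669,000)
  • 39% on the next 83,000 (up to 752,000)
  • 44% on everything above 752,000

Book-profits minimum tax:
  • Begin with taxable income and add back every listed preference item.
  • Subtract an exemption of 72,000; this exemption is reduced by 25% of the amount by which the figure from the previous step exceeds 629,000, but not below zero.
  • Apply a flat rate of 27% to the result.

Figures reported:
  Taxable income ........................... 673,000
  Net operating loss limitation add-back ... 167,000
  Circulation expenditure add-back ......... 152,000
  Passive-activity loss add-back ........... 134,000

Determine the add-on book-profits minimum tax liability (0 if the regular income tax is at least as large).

131,330

Book-profits minimum tax:
  Adjusted income: 673,000 + 167,000 + 152,000 + 134,000 = 1,126,000
  Exemption: 25% × (1,126,000 − 629,000) = 124,250 ≥ 72,000, so the exemption is fully phased out
  Base: 1,126,000 − 0 = 1,126,000
  1,126,000 × 27% = 304,020

Regular income tax:
  176,000 × 16% = 28,160
  493,000 × 29% = 142,970
  4,000 × 39% = 1,560
  → 172,690

Excess of book-profits minimum tax over regular income tax: 304,020 − 172,690 = 131,330.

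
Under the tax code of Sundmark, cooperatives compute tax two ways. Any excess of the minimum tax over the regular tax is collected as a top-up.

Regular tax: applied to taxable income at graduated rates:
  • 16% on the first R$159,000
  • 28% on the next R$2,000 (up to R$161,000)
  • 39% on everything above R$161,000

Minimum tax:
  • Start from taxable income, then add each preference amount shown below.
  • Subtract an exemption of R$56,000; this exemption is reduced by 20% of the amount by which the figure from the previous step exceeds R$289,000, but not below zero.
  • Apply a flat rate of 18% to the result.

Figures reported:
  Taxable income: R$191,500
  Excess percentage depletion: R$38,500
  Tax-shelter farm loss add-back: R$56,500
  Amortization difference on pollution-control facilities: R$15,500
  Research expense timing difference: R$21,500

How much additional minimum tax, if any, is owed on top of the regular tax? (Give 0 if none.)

Regular tax:
  R$159,000 × 16% = R$25,440
  R$2,000 × 28% = R$560
  R$30,500 × 39% = R$11,895
  → R$37,895

Minimum tax:
  Adjusted income: R$191,500 + R$38,500 + R$56,500 + R$15,500 + R$21,500 = R$323,500
  Exemption: R$56,000 − 20% × (R$323,500 − R$289,000) = R$56,000 − R$6,900 = R$49,100
  Base: R$323,500 − R$49,100 = R$274,400
  R$274,400 × 18% = R$49,392

Excess of minimum tax over regular tax: R$49,392 − R$37,895 = R$11,497.

R$11,497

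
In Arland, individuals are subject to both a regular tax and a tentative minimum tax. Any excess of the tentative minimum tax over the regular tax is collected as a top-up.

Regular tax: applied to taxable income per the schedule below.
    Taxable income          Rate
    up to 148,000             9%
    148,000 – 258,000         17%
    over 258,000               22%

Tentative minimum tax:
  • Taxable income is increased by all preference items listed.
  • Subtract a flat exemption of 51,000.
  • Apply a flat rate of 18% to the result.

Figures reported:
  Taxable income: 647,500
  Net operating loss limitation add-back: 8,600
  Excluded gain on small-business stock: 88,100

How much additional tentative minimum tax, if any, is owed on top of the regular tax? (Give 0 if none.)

7,066

Regular tax:
  148,000 × 9% = 13,320
  110,000 × 17% = 18,700
  389,500 × 22% = 85,690
  → 117,710

Tentative minimum tax:
  Adjusted income: 647,500 + 8,600 + 88,100 = 744,200
  Less exemption 51,000 → base 693,200
  693,200 × 18% = 124,776

Excess of tentative minimum tax over regular tax: 124,776 − 117,710 = 7,066.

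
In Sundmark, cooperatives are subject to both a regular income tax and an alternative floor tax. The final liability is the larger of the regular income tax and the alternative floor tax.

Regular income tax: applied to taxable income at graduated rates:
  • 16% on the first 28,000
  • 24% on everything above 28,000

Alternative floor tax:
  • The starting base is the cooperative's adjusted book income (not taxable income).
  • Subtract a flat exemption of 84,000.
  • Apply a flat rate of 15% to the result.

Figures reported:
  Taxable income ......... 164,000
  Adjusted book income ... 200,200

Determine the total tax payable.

37,120

Regular income tax:
  28,000 × 16% = 4,480
  136,000 × 24% = 32,640
  → 37,120

Alternative floor tax:
  Base (adjusted book income): 200,200
  Less exemption 84,000 → base 116,200
  116,200 × 15% = 17,430

37,120 > 17,430, so the regular income tax governs.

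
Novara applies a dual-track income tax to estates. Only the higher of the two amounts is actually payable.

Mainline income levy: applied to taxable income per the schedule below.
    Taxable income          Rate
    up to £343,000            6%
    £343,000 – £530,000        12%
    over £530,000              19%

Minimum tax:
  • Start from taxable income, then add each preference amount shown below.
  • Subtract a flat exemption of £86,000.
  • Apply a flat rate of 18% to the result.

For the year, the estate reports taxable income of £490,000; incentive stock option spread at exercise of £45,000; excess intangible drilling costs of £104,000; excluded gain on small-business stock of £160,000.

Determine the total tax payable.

Mainline income levy:
  £343,000 × 6% = £20,580
  £147,000 × 12% = £17,640
  → £38,220

Minimum tax:
  Adjusted income: £490,000 + £45,000 + £104,000 + £160,000 = £799,000
  Less exemption £86,000 → base £713,000
  £713,000 × 18% = £128,340

£128,340 > £38,220, so the minimum tax is the binding amount.

£128,340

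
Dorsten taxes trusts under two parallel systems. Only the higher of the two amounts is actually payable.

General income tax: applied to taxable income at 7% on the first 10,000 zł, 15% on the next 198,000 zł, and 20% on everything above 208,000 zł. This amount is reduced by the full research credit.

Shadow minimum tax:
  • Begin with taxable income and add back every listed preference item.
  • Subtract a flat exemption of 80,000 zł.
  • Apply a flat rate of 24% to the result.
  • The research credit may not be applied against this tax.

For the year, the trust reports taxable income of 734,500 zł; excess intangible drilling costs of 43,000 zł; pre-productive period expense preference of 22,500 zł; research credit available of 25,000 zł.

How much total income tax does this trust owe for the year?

172,800 zł

Shadow minimum tax:
  Adjusted income: 734,500 zł + 43,000 zł + 22,500 zł = 800,000 zł
  Less exemption 80,000 zł → base 720,000 zł
  720,000 zł × 24% = 172,800 zł

General income tax:
  10,000 zł × 7% = 700 zł
  198,000 zł × 15% = 29,700 zł
  526,500 zł × 20% = 105,300 zł
  → 135,700 zł
  Less research credit 25,000 zł → 110,700 zł

172,800 zł > 110,700 zł, so the shadow minimum tax is the binding amount.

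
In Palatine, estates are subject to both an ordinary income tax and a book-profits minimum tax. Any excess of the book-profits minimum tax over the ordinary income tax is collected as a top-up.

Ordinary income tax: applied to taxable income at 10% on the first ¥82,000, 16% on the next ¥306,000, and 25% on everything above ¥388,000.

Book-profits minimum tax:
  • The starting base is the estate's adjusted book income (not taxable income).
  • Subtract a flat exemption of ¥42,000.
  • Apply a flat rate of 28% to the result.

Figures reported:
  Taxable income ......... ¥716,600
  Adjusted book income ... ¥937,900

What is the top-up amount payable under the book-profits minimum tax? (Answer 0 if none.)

Book-profits minimum tax:
  Base (adjusted book income): ¥937,900
  Less exemption ¥42,000 → base ¥895,900
  ¥895,900 × 28% = ¥250,852

Ordinary income tax:
  ¥82,000 × 10% = ¥8,200
  ¥306,000 × 16% = ¥48,960
  ¥328,600 × 25% = ¥82,150
  → ¥139,310

Excess of book-profits minimum tax over ordinary income tax: ¥250,852 − ¥139,310 = ¥111,542.

¥111,542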